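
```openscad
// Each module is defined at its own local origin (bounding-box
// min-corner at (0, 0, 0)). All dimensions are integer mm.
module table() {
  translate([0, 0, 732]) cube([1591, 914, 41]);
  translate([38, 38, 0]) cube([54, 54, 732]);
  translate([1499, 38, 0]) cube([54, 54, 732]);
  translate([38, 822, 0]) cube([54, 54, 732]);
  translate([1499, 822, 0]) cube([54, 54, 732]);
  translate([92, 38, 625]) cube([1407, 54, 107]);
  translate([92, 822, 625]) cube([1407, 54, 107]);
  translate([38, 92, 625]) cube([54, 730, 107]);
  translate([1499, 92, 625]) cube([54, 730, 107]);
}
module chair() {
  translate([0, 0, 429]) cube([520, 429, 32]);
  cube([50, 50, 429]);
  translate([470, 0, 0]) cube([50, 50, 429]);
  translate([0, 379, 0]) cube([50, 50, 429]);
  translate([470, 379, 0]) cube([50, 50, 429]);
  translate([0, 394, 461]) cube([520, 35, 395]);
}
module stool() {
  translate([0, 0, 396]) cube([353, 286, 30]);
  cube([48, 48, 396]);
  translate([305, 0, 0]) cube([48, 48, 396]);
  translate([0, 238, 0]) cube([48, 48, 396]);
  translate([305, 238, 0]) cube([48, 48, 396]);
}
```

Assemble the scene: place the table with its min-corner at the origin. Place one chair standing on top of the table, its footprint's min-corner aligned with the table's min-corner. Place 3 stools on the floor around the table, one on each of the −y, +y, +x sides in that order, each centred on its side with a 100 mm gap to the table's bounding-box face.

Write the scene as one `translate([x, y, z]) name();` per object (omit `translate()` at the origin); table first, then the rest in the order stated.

table();
translate([0, 0, 773]) chair();
translate([619, -386, 0]) stool();
translate([619, 1014, 0]) stool();
translate([1691, 314, 0]) stool();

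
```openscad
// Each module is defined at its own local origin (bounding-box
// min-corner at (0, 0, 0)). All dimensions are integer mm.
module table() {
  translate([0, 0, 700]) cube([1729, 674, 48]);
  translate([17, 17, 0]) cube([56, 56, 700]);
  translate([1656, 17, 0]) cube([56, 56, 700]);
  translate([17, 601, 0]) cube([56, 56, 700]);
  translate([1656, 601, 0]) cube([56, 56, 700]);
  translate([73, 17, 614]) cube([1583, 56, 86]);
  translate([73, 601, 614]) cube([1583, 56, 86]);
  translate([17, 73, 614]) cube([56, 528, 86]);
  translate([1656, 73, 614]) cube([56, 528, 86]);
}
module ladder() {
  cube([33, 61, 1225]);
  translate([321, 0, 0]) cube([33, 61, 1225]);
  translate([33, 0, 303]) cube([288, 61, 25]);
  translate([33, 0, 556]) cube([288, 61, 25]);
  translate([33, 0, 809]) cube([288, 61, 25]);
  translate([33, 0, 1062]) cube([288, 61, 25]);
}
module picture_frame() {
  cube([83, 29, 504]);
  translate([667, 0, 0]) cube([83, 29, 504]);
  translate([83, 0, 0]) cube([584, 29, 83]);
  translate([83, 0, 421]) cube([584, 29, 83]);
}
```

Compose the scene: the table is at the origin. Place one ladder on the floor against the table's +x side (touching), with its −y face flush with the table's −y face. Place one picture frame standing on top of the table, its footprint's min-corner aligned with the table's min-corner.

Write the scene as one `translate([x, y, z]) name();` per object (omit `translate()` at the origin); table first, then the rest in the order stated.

table();
translate([1729, 0, 0]) ladder();
translate([0, 0, 748]) picture_frame();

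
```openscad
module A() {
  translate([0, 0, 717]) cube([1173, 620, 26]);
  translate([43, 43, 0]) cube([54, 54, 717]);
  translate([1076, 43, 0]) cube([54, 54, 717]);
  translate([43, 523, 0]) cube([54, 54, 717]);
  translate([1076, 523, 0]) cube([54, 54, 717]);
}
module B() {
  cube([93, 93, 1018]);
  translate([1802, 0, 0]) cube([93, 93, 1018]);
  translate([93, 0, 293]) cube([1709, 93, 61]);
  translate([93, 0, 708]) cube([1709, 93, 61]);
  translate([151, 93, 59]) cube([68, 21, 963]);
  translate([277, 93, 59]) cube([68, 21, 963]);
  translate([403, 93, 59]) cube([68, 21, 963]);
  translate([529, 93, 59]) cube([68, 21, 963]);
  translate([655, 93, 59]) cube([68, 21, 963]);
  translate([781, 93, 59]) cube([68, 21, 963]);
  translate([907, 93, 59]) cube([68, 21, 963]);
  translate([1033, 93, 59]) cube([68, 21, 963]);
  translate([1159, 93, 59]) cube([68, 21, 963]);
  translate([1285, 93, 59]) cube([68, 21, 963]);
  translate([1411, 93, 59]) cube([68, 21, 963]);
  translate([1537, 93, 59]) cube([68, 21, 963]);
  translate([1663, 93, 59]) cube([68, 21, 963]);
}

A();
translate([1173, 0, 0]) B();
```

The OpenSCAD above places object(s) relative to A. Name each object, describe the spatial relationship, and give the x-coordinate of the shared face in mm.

The table's +x face and the fence section's −x face are both at x = 1173 mm.

A is a table. B is a fence section. The fence section is against the table's +x side, with their −y faces flush. The x-coordinate of the shared face is 1173 mm.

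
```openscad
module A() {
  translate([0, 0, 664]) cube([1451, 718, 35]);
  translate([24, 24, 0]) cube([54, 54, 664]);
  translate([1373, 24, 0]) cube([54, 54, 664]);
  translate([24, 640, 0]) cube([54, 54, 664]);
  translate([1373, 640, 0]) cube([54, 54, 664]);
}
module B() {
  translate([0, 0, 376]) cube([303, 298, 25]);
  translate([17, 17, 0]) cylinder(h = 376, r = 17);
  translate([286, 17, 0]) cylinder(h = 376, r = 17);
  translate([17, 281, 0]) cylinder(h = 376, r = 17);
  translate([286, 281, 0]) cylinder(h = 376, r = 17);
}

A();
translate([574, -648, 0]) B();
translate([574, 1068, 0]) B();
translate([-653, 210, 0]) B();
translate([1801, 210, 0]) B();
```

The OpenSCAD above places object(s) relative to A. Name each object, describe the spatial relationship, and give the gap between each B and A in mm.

Each stool's nearest face is 350 mm from the table's bounding box.

A is a table. B is a stool. Four stools sit around the table at the −y, +y, −x, +x sides. The gap between each stool and the table is 350 mm.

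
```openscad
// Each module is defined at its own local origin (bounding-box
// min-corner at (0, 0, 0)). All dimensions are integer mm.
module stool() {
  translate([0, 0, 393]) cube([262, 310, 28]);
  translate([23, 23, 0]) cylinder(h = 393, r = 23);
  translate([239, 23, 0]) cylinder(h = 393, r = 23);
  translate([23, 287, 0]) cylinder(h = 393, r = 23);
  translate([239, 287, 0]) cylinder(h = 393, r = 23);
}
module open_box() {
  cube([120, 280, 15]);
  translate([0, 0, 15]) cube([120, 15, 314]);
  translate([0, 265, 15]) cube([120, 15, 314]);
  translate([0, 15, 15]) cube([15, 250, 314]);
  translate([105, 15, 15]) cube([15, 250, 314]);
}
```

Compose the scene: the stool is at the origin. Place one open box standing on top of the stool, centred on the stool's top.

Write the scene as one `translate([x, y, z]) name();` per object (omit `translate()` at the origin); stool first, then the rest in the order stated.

stool();
translate([71, 15, 421]) open_box();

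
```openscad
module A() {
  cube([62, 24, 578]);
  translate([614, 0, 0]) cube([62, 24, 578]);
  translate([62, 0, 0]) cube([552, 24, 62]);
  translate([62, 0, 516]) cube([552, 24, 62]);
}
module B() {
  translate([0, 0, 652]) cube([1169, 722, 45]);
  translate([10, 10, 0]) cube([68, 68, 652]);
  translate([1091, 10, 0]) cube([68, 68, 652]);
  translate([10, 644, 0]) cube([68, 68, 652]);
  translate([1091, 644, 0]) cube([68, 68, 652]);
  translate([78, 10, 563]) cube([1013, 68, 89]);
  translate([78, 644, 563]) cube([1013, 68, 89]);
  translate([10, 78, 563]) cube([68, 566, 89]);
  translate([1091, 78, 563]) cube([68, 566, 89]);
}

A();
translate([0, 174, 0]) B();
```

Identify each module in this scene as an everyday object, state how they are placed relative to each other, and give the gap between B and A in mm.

A is a picture frame. B is a table. The table is on the floor beside the picture frame on its +y side. The gap between the table and the picture frame is 150 mm.

The table's nearest face is 150 mm from the picture frame's +y face.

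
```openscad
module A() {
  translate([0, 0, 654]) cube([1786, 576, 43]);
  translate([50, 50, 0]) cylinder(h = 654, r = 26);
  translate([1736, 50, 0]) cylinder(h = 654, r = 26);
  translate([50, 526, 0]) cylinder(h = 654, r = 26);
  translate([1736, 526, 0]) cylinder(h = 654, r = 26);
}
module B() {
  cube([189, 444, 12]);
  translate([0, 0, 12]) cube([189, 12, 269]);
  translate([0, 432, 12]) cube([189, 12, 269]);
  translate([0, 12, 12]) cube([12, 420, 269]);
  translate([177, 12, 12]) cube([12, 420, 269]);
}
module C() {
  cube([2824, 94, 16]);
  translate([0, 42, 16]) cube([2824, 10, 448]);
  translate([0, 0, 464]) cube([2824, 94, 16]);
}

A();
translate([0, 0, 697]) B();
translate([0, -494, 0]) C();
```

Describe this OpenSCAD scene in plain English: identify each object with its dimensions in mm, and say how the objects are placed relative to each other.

A is a table: top 1786 mm (x) × 576 mm (y), 43 mm thick, upper face at z = 697 mm, on four round legs of 52 mm diameter, each leg's bounding box inset 24 mm from the nearest pair of top edges, running from z = 0 to the bottom of the top.

B is an open storage box with external size 189×444×281 mm and wall thickness 12 mm (the base is also 12 mm thick). The base covers the whole footprint; the four walls stand on the base, with the y-facing walls full-width and the x-facing walls fitting between their inner faces.

C is an I-beam lying along x, 2824 mm long. Overall section height 480 mm. Two flanges 94 mm wide (y) and 16 mm thick, one on the floor and one at the top; a web 10 mm thick runs between them, centred on the flange width.

The open box is on top of the table. The I-beam is on the floor beside the table on its −y side.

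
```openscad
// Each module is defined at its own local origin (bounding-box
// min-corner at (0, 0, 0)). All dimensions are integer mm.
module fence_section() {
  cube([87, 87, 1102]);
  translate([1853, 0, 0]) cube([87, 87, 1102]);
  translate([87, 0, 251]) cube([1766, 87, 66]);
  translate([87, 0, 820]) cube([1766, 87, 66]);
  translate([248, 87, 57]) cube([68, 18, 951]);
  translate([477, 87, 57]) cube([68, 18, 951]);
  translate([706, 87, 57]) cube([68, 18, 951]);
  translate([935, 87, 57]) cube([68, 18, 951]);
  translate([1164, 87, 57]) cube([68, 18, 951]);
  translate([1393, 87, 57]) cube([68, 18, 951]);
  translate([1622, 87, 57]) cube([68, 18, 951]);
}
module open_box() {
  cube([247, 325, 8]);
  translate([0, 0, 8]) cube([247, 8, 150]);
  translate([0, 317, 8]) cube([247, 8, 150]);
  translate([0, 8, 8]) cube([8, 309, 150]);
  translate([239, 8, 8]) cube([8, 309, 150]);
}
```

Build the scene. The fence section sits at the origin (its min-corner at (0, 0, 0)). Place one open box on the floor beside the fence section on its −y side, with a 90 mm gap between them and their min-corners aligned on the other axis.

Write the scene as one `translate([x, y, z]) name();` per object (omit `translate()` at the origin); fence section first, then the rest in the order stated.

fence_section();
translate([0, -415, 0]) open_box();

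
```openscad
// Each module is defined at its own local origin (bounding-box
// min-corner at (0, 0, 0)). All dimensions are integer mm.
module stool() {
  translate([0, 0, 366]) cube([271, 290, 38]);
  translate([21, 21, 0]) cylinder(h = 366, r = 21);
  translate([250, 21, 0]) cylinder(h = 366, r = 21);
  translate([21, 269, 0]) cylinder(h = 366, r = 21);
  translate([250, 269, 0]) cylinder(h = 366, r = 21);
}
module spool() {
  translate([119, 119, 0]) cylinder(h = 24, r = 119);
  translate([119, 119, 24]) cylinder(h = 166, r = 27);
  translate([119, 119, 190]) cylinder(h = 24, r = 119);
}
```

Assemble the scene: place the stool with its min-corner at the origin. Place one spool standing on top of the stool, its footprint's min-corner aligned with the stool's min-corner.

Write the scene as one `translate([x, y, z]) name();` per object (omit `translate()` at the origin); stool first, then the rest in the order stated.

stool();
translate([0, 0, 404]) spool();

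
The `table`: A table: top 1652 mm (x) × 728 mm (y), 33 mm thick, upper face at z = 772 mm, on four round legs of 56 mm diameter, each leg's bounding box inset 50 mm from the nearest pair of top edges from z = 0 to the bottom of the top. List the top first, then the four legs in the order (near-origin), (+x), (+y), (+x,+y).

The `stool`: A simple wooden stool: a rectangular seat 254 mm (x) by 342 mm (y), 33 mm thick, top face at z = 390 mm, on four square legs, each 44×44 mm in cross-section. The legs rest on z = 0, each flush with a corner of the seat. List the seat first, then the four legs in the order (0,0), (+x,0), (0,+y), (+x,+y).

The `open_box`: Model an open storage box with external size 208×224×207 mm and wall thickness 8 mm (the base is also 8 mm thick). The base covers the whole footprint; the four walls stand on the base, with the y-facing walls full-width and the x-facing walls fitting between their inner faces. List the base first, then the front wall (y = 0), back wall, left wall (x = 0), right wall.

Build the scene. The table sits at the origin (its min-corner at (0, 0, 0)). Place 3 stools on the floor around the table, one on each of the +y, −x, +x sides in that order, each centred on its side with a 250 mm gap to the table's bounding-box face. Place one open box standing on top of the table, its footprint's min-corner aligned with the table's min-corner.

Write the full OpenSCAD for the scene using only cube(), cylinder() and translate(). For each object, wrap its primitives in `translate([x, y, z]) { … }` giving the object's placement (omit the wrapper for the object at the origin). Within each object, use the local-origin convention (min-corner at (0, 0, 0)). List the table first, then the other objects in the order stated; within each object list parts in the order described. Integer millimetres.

translate([0, 0, 739]) cube([1652, 728, 33]);
translate([78, 78, 0]) cylinder(h = 739, r = 28);
translate([1574, 78, 0]) cylinder(h = 739, r = 28);
translate([78, 650, 0]) cylinder(h = 739, r = 28);
translate([1574, 650, 0]) cylinder(h = 739, r = 28);
translate([699, 978, 0]) {
  translate([0, 0, 357]) cube([254, 342, 33]);
  cube([44, 44, 357]);
  translate([210, 0, 0]) cube([44, 44, 357]);
  translate([0, 298, 0]) cube([44, 44, 357]);
  translate([210, 298, 0]) cube([44, 44, 357]);
}
translate([-504, 193, 0]) {
  translate([0, 0, 357]) cube([254, 342, 33]);
  cube([44, 44, 357]);
  translate([210, 0, 0]) cube([44, 44, 357]);
  translate([0, 298, 0]) cube([44, 44, 357]);
  translate([210, 298, 0]) cube([44, 44, 357]);
}
translate([1902, 193, 0]) {
  translate([0, 0, 357]) cube([254, 342, 33]);
  cube([44, 44, 357]);
  translate([210, 0, 0]) cube([44, 44, 357]);
  translate([0, 298, 0]) cube([44, 44, 357]);
  translate([210, 298, 0]) cube([44, 44, 357]);
}
translate([0, 0, 772]) {
  cube([208, 224, 8]);
  translate([0, 0, 8]) cube([208, 8, 199]);
  translate([0, 216, 8]) cube([208, 8, 199]);
  translate([0, 8, 8]) cube([8, 208, 199]);
  translate([200, 8, 8]) cube([8, 208, 199]);
}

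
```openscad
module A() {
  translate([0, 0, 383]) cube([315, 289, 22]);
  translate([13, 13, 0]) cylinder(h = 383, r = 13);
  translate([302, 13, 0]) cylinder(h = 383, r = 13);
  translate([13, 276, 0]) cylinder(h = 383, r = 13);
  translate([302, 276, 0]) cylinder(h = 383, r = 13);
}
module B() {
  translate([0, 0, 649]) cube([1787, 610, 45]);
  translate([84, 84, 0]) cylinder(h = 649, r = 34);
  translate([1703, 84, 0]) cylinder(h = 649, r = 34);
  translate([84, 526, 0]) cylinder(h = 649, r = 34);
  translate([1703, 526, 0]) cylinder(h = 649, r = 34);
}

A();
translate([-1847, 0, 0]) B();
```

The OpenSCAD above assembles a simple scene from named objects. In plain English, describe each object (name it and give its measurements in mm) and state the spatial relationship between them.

A is a four-legged stool. The seat is 315×289 mm, 22 mm thick, top at z = 405 mm. It stands on four round legs, each 26 mm in diameter, from z = 0 to the seat underside, each leg's axis is inset half a diameter from the nearest pair of seat edges (so the leg's bounding box is flush with the corner).

B is a table: top 1787 mm (x) × 610 mm (y), 45 mm thick, upper face at z = 694 mm, on four round legs of 68 mm diameter, each leg's bounding box inset 50 mm from the nearest pair of top edges, running from z = 0 to the bottom of the top.

The table is on the floor beside the stool on its −x side.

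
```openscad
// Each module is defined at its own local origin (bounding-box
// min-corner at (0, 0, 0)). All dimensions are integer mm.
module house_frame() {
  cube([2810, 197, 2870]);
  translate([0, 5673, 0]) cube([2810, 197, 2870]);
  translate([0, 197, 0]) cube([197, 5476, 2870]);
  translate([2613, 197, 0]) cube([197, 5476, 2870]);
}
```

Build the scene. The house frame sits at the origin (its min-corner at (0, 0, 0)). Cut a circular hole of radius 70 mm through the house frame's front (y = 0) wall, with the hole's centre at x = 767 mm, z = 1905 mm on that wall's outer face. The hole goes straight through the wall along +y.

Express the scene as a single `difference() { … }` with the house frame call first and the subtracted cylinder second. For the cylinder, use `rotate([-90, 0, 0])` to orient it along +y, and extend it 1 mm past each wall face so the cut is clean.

difference() {
  house_frame();
  translate([767, -1, 1905]) rotate([-90, 0, 0]) cylinder(h = 199, r = 70);
}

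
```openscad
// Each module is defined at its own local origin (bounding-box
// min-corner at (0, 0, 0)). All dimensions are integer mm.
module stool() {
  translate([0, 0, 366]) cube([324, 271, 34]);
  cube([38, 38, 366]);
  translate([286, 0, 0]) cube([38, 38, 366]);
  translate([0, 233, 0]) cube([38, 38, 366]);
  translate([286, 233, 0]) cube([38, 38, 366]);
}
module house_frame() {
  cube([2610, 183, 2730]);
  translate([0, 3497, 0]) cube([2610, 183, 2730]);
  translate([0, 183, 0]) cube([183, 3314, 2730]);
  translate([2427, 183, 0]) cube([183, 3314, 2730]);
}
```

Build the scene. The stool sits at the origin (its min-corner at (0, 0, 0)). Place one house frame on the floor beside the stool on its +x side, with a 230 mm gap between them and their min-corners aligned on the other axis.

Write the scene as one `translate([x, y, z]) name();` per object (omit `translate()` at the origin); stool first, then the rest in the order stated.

stool();
translate([554, 0, 0]) house_frame();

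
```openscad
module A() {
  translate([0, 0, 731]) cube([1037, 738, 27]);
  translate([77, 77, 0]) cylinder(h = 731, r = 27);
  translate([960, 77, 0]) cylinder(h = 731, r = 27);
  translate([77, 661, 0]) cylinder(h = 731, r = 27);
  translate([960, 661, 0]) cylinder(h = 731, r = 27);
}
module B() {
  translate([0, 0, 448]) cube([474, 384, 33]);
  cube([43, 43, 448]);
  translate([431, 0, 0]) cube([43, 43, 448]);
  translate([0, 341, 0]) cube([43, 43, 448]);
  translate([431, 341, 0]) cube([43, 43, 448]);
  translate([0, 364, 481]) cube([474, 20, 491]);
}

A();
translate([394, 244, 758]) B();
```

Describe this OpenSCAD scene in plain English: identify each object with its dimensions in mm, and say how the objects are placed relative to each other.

A is a table: top 1037 mm (x) × 738 mm (y), 27 mm thick, upper face at z = 758 mm, on four round legs of 54 mm diameter, each leg's bounding box inset 50 mm from the nearest pair of top edges, running from z = 0 to the bottom of the top.

B is a chair. The seat is a 474×384×33 mm slab with its top at z = 481 mm, on four 43×43 mm corner legs (flush with the seat edges, standing on z = 0). A flat backrest 20 mm thick, 491 mm tall, spans the full seat width and rises from the seat top along its +y edge, rear face flush with the rear of the seat.

The chair is on top of the table.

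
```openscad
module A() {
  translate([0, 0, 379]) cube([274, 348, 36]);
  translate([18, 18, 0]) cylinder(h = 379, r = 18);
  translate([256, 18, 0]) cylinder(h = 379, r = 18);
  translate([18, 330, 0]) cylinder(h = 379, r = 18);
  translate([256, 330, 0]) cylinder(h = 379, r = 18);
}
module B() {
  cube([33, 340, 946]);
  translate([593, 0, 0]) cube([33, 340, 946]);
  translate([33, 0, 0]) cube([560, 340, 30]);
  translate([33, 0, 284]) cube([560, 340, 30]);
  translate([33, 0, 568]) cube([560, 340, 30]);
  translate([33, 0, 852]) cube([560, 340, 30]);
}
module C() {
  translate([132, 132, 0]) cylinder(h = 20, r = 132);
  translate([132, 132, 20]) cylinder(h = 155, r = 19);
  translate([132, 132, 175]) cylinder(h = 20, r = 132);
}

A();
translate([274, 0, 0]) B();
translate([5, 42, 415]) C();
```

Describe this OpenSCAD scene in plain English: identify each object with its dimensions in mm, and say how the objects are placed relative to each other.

A is a four-legged stool. The seat is 274×348 mm, 36 mm thick, top at z = 415 mm. It stands on four round legs, each 36 mm in diameter, from z = 0 to the seat underside, each leg's axis is inset half a diameter from the nearest pair of seat edges (so the leg's bounding box is flush with the corner).

B is a bookshelf 626 mm wide overall, 340 mm deep and 946 mm tall. The two sides are 33 mm thick vertical panels. 4 horizontal shelves of 30 mm thickness span between the inner faces of the sides; the lowest shelf sits on the floor and shelves are stacked with a clear vertical gap of 254 mm between each pair.

C is a spool: two coaxial disc flanges of radius 132 mm and thickness 20 mm, joined by a core cylinder of radius 19 mm and height 155 mm. The lower flange rests on z = 0 and the three cylinders share a vertical axis.

The bookshelf is against the stool's +x side, with their −y faces flush. The spool is on top of the stool, centred.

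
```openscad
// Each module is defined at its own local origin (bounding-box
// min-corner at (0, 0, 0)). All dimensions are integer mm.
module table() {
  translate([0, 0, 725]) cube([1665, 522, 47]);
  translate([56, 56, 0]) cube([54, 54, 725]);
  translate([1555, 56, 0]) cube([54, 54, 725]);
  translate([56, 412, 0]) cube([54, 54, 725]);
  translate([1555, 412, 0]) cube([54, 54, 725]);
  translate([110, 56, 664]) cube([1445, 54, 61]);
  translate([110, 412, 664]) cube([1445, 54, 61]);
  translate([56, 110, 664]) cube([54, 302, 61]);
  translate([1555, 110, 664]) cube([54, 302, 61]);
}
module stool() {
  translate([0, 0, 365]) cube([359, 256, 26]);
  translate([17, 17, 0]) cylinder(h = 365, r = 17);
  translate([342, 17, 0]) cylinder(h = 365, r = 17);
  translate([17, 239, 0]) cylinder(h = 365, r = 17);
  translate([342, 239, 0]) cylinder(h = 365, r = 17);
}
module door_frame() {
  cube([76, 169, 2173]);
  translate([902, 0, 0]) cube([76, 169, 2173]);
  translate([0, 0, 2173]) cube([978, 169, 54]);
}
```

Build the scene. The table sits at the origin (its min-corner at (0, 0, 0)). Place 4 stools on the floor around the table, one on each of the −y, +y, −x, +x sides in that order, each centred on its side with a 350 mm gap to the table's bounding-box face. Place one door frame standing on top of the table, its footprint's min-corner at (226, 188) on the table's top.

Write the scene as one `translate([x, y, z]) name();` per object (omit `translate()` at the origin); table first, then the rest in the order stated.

table();
translate([653, -606, 0]) stool();
translate([653, 872, 0]) stool();
translate([-709, 133, 0]) stool();
translate([2015, 133, 0]) stool();
translate([226, 188, 772]) door_frame();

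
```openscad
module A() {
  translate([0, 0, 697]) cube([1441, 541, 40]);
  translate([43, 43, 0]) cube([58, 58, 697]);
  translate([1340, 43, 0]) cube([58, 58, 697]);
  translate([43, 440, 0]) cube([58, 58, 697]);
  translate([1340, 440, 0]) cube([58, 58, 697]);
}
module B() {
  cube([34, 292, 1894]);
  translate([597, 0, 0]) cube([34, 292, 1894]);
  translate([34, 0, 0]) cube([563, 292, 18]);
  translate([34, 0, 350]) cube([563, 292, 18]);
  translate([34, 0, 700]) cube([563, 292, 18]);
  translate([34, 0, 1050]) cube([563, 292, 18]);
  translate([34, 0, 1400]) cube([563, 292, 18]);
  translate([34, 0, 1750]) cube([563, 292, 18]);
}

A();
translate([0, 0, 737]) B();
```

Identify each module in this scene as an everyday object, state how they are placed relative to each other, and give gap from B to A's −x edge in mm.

A is a table. B is a bookshelf. The bookshelf is on top of the table. The gap from the bookshelf to the table's −x edge is 0 mm.

The bookshelf's min-x is at 0; the table's min-x is 0; gap = 0 mm.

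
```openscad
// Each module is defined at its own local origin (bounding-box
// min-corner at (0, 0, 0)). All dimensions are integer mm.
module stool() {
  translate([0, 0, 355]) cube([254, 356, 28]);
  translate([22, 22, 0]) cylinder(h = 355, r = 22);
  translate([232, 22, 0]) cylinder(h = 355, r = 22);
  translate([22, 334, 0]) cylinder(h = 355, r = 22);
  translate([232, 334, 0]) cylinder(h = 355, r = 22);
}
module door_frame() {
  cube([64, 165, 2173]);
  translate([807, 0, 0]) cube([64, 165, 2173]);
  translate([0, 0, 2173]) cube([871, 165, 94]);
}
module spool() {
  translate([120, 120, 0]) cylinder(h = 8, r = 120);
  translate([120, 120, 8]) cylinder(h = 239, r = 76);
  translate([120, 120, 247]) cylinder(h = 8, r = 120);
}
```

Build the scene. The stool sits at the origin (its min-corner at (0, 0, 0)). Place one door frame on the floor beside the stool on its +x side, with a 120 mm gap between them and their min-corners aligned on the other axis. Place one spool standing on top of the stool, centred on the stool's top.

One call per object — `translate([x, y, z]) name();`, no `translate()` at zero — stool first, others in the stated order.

stool();
translate([374, 0, 0]) door_frame();
translate([7, 58, 383]) spool();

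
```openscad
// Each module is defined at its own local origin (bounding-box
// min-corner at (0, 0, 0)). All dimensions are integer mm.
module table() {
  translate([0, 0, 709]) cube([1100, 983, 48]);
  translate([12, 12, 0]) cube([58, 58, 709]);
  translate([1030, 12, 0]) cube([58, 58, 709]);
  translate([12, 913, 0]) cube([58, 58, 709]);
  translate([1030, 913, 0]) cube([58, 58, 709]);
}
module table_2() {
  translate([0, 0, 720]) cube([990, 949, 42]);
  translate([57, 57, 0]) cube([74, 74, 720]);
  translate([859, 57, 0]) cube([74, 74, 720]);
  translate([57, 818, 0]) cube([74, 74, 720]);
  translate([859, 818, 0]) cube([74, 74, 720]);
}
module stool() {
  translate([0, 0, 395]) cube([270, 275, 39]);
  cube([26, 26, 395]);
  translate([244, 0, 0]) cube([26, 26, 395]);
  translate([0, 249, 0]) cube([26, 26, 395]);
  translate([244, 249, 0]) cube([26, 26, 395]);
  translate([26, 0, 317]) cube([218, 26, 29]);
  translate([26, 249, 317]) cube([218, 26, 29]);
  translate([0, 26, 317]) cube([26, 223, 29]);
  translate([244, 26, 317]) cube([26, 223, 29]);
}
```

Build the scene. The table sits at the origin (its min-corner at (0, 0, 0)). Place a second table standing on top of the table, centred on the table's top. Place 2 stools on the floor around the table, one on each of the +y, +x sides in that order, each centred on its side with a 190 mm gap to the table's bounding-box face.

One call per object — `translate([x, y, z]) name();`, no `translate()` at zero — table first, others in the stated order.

table();
translate([55, 17, 757]) table_2();
translate([415, 1173, 0]) stool();
translate([1290, 354, 0]) stool();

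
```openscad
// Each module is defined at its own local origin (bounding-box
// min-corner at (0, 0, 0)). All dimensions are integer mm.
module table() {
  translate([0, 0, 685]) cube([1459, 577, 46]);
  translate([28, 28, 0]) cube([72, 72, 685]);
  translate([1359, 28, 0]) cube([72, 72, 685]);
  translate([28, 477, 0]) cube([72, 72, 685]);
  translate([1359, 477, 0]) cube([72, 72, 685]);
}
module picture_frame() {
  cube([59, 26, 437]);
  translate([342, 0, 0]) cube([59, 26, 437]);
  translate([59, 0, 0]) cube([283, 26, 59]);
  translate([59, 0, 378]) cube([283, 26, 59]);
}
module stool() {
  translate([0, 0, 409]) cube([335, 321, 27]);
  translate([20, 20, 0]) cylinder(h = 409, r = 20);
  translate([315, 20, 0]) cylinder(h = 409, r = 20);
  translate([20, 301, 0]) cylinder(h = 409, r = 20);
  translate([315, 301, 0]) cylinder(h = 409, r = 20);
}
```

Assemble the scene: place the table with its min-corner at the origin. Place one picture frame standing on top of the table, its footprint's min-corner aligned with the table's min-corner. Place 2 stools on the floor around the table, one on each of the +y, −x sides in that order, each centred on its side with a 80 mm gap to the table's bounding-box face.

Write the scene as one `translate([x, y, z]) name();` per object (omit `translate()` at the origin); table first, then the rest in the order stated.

table();
translate([0, 0, 731]) picture_frame();
translate([562, 657, 0]) stool();
translate([-415, 128, 0]) stool();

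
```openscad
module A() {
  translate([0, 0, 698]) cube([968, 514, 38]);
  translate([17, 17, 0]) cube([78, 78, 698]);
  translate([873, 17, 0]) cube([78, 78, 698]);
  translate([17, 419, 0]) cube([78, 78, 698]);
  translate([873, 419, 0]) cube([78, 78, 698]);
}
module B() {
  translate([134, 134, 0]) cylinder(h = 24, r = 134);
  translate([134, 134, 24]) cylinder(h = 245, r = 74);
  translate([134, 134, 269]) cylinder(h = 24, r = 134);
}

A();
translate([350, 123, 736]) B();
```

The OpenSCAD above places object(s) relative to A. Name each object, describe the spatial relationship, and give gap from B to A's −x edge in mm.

A is a table. B is a spool. The spool is on top of the table, centred. The gap from the spool to the table's −x edge is 350 mm.

The spool's min-x is at 350; the table's min-x is 0; gap = 350 mm.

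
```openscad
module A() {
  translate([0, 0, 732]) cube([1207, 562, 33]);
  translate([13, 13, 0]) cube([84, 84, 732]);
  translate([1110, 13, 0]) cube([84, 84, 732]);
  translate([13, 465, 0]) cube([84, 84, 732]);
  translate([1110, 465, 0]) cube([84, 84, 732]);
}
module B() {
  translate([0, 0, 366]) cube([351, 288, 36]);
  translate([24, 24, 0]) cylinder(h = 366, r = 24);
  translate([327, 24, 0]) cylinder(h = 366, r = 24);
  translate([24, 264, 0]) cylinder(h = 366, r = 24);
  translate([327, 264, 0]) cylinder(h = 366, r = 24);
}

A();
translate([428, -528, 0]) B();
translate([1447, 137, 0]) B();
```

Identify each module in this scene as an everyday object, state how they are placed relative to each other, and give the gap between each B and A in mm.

A is a table. B is a stool. Two stools sit around the table at the −y, +x sides. The gap between each stool and the table is 240 mm.

Each stool's nearest face is 240 mm from the table's bounding box.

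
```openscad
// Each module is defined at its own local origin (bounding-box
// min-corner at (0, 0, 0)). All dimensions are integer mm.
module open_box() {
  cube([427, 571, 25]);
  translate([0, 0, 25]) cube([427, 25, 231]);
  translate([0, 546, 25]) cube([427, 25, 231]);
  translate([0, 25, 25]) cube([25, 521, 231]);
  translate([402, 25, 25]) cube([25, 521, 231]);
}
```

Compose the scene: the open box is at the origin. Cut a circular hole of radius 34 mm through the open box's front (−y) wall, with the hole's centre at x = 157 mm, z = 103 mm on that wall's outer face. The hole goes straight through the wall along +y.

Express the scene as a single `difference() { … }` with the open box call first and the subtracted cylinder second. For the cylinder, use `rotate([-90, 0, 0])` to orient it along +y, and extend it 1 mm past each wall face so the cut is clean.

difference() {
  open_box();
  translate([157, -1, 103]) rotate([-90, 0, 0]) cylinder(h = 27, r = 34);
}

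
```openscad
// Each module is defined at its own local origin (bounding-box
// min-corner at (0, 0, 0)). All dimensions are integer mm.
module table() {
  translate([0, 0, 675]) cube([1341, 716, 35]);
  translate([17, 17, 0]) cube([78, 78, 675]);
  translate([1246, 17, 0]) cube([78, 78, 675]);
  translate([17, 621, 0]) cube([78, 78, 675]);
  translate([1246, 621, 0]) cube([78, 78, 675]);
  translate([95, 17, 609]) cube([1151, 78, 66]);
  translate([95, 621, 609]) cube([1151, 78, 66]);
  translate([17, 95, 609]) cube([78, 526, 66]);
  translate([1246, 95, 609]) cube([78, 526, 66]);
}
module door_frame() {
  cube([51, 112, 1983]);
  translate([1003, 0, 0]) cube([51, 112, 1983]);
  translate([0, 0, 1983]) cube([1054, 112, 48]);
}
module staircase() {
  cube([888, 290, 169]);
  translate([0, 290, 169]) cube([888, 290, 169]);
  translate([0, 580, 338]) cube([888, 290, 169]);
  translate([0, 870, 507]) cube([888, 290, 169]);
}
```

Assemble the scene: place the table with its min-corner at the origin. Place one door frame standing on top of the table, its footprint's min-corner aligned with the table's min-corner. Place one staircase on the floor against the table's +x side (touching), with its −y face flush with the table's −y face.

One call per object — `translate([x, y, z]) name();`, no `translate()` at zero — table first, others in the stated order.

table();
translate([0, 0, 710]) door_frame();
translate([1341, 0, 0]) staircase();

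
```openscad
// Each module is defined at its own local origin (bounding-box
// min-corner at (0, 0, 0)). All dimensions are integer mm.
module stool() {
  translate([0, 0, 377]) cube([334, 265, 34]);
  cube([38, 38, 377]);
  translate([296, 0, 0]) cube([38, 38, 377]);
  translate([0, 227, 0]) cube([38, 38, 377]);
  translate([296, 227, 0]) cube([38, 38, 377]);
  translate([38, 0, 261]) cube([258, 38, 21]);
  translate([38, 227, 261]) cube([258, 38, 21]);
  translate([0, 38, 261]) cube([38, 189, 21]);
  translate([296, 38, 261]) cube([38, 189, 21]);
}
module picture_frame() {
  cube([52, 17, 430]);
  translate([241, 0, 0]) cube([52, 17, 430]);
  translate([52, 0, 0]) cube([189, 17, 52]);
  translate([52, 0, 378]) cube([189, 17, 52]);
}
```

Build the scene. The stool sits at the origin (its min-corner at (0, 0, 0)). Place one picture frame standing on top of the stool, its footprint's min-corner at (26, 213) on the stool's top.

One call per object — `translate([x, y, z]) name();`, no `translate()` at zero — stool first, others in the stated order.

stool();
translate([26, 213, 411]) picture_frame();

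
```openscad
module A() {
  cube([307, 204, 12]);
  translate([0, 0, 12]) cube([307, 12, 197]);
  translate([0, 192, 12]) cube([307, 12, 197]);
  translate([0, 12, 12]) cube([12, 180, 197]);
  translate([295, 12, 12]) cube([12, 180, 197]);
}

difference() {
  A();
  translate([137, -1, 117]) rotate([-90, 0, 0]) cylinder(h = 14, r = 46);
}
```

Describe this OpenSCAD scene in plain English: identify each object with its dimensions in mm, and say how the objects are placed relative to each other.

A is an open storage box with external size 307×204×209 mm and wall thickness 12 mm (the base is also 12 mm thick). The base covers the whole footprint; the four walls stand on the base, with the y-facing walls full-width and the x-facing walls fitting between their inner faces.

The open box has a circular hole of radius 46 mm through its front wall, centred at (x = 137, z = 117).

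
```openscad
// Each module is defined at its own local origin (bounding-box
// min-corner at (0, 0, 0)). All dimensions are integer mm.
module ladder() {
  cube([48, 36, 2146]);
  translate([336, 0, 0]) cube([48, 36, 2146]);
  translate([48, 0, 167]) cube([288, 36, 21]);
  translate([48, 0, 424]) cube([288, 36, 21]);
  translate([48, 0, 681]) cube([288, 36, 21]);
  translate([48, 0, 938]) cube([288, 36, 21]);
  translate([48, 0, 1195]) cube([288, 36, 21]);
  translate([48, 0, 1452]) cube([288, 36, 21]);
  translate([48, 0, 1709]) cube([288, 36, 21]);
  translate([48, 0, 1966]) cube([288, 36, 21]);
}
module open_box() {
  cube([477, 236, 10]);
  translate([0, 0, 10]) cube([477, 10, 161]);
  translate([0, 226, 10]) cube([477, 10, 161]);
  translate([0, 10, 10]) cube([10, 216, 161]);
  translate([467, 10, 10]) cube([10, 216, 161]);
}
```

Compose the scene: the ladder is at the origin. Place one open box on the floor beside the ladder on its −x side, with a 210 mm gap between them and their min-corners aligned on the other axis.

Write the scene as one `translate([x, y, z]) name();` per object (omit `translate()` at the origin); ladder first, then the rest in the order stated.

ladder();
translate([-687, 0, 0]) open_box();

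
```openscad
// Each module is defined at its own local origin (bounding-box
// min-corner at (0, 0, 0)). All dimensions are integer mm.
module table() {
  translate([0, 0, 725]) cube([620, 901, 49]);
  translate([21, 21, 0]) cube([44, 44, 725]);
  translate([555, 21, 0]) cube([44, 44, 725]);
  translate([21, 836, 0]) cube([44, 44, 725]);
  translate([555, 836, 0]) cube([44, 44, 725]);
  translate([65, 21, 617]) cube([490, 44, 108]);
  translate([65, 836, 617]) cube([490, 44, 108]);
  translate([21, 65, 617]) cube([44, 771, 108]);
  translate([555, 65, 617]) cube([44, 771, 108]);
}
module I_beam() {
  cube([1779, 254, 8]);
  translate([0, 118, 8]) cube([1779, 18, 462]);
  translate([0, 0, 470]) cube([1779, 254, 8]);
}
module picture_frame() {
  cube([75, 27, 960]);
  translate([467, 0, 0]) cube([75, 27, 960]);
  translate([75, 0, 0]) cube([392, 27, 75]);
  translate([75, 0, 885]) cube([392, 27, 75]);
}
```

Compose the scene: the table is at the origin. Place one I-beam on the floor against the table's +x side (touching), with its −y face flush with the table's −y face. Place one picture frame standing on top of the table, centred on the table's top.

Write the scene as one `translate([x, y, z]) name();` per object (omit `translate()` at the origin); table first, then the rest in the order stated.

table();
translate([620, 0, 0]) I_beam();
translate([39, 437, 774]) picture_frame();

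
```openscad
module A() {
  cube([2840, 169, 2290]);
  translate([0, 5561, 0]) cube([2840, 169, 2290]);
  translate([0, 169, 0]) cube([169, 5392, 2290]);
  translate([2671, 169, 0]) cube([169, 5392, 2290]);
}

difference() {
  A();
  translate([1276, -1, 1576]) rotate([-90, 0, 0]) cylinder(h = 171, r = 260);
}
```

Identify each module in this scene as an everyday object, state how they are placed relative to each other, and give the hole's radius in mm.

The subtracted cylinder has r = 260 mm.

A is a house frame. The house frame has a circular hole through its front wall. The hole's radius is 260 mm.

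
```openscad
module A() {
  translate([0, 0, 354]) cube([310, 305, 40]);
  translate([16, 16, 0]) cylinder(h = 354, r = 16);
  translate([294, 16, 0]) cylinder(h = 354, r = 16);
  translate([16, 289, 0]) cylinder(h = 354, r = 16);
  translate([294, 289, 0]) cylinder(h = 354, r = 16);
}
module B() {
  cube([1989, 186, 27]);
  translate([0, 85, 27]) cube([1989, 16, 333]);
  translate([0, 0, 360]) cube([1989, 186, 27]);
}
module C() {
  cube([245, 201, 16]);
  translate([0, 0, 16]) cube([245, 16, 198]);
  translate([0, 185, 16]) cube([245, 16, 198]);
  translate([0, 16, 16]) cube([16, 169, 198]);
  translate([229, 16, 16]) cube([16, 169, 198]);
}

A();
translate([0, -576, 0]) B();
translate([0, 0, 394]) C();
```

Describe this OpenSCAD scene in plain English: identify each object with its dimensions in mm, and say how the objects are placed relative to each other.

A is a four-legged stool. The seat is 310×305 mm, 40 mm thick, top at z = 394 mm. It stands on four round legs, each 32 mm in diameter, from z = 0 to the seat underside, each leg's axis is inset half a diameter from the nearest pair of seat edges (so the leg's bounding box is flush with the corner).

B is an I-beam lying along x, 1989 mm long. Overall section height 387 mm. Two flanges 186 mm wide (y) and 27 mm thick, one on the floor and one at the top; a web 16 mm thick runs between them, centred on the flange width.

C is an open storage box with external size 245×201×214 mm and wall thickness 16 mm (the base is also 16 mm thick). The base covers the whole footprint; the four walls stand on the base, with the y-facing walls full-width and the x-facing walls fitting between their inner faces.

The I-beam is on the floor beside the stool on its −y side. The open box is on top of the stool.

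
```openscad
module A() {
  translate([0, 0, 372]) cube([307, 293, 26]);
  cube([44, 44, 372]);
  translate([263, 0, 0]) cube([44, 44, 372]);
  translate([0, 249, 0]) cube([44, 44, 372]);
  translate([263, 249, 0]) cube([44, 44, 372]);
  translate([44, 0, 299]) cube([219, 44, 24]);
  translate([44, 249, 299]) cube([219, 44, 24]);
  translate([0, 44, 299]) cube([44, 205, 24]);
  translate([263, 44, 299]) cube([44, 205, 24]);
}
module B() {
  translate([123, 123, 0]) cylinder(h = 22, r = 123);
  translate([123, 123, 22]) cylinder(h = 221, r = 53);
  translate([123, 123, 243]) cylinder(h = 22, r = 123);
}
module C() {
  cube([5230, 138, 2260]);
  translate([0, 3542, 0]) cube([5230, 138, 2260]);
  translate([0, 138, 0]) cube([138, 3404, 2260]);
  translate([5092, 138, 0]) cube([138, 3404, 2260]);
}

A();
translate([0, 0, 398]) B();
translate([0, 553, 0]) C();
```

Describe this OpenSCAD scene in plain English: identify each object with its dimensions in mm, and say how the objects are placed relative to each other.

A is a simple wooden stool: a rectangular seat 307 mm (x) by 293 mm (y), 26 mm thick, top face at z = 398 mm, on four square legs, each 44×44 mm in cross-section. The legs rest on z = 0, each flush with a corner of the seat. Four stretchers, 44 mm wide and 24 mm tall, connect adjacent legs with their undersides at z = 299 mm, each running between the inner faces of the legs it joins and aligned with the legs' outer faces on the other axis.

B is a spool: two coaxial disc flanges of radius 123 mm and thickness 22 mm, joined by a core cylinder of radius 53 mm and height 221 mm. The lower flange rests on z = 0 and the three cylinders share a vertical axis.

C is the wall frame of a small rectangular building: four walls, each 2260 mm tall and 138 mm thick, enclosing a footprint 5230 mm (x) by 3680 mm (y) outside-to-outside, with no floor or roof. The front and back walls (the −y and +y sides) span the full width; the two side walls fit between them.

The spool is on top of the stool. The house frame is on the floor beside the stool on its +y side.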